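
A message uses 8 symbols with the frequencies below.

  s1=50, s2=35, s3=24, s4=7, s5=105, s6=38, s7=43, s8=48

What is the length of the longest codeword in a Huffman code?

4

Merge the two lowest-weight nodes at each step:
merge s4(7) and s3(24): 31
merge 31 and s2(35): 66
merge s6(38) and s7(43): 81
merge s8(48) and s1(50): 98
merge 66 and 81: 147
merge 98 and s5(105): 203
merge 147 and 203: 350
The first pair merged (s4, s3) ends up deepest, at depth 4.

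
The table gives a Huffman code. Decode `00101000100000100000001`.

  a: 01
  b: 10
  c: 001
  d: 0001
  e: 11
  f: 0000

cadfafd

Read left to right; each codeword is recognised as soon as it completes (prefix code):
  001→c | 01→a | 0001→d | 0000→f | 01→a | 0000→f | 0001→d
Decoded message: cadfafd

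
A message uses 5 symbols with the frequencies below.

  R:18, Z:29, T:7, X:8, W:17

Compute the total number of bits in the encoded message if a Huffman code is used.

173

Greedily combine the two least-frequent nodes:
T(7) + X(8) → 15
15 + W(17) → 32
R(18) + Z(29) → 47
32 + 47 → 79
The encoded length is the sum of every internal node's weight: 15 + 32 + 47 + 79 = 173 bits.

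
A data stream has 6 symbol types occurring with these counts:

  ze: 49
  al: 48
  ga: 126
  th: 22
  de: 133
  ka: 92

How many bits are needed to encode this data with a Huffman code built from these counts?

1129

Build the Huffman tree bottom-up:
th(22) + al(48) → 70
ze(49) + 70 → 119
ka(92) + 119 → 211
ga(126) + de(133) → 259
211 + 259 → 470
Each symbol's bit-cost is frequency × depth; summing gives 1129 bits (equivalently 70 + 119 + 211 + 259 + 470).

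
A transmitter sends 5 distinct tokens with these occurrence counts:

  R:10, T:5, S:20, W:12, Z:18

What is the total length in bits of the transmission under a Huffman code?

145

Greedily combine the two least-frequent nodes:
combine T(5), R(10) → 15
combine W(12), 15 → 27
combine Z(18), S(20) → 38
combine 27, 38 → 65
The encoded length is the sum of every internal node's weight: 15 + 27 + 38 + 65 = 145 bits.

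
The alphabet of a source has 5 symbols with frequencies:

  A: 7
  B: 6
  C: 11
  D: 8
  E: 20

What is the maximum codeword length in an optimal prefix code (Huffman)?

Merge the two lowest-weight nodes at each step:
merge B(6) and A(7): 13
merge D(8) and C(11): 19
merge 13 and 19: 32
merge E(20) and 32: 52
Maximum depth reached is 3.

3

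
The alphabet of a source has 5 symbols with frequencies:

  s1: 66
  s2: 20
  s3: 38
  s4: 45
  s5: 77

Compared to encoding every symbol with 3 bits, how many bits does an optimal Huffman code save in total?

Fixed-length: 3 bits × 246 symbols = 738 bits.
Huffman merges:
merge s2(20) and s3(38): 58
merge s4(45) and 58: 103
merge s1(66) and s5(77): 143
merge 103 and 143: 246
Huffman total = 58 + 103 + 143 + 246 = 550 bits.
Saving = 738 − 550 = 188 bits.

188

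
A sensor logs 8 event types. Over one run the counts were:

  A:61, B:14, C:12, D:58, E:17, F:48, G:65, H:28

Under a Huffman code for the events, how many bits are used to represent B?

Build the tree from the bottom:
merge C(12) and B(14): 26
merge E(17) and 26: 43
merge H(28) and 43: 71
merge F(48) and D(58): 106
merge A(61) and G(65): 126
merge 71 and 106: 177
merge 126 and 177: 303
B's leaf is at depth 5, giving a 5-bit codeword.

5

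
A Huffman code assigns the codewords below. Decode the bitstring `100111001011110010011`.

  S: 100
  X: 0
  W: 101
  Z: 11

Read left to right; each codeword is recognised as soon as it completes (prefix code):
  100→S | 11→Z | 100→S | 101→W | 11→Z | 100→S | 100→S | 11→Z
Decoded message: SZSWZSSZ

SZSWZSSZ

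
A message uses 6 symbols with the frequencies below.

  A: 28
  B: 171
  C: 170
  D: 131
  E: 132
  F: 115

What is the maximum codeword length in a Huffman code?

Merge the two lowest-weight nodes at each step:
combine A(28), F(115) → 143
combine D(131), E(132) → 263
combine 143, C(170) → 313
combine B(171), 263 → 434
combine 313, 434 → 747
Maximum depth reached is 3.

3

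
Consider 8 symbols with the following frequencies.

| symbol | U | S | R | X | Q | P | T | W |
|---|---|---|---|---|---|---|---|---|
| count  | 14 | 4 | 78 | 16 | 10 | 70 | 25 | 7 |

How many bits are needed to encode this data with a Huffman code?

554

Greedily combine the two least-frequent nodes:
combine S(4), W(7) → 11
combine Q(10), 11 → 21
combine U(14), X(16) → 30
combine 21, T(25) → 46
combine 30, 46 → 76
combine P(70), 76 → 146
combine R(78), 146 → 224
The encoded length is the sum of every internal node's weight: 11 + 21 + 30 + 46 + 76 + 146 + 224 = 554 bits.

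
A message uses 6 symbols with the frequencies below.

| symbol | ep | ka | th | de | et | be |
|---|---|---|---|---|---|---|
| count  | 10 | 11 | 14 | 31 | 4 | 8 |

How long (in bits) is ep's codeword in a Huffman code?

Build the tree from the bottom:
merge et(4) and be(8): 12
merge ep(10) and ka(11): 21
merge 12 and th(14): 26
merge 21 and 26: 47
merge de(31) and 47: 78
The subtree containing ep is merged 3 times, so code length = 3.

3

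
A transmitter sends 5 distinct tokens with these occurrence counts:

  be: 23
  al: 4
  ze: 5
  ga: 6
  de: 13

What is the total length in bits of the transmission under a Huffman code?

Greedily combine the two least-frequent nodes:
combine al(4), ze(5) → 9
combine ga(6), 9 → 15
combine de(13), 15 → 28
combine be(23), 28 → 51
Total encoded bits = sum of merged weights = 9 + 15 + 28 + 51 = 103.

103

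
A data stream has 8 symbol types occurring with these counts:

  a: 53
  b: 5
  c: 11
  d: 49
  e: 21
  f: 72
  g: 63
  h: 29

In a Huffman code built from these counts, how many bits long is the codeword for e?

4

Repeatedly merge the two smallest:
merge b(5) and c(11): 16
merge 16 and e(21): 37
merge h(29) and 37: 66
merge d(49) and a(53): 102
merge g(63) and 66: 129
merge f(72) and 102: 174
merge 129 and 174: 303
e sits 4 levels below the root, so its codeword is 4 bits.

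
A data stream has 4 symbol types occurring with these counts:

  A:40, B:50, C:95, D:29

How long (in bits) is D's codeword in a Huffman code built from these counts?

Repeatedly merge the two smallest:
combine D(29), A(40) → 69
combine B(50), 69 → 119
combine C(95), 119 → 214
The subtree containing D is merged 3 times, so code length = 3.

3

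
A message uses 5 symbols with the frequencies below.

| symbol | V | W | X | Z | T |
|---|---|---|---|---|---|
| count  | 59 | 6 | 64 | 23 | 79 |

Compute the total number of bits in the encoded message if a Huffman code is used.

491

Merge the two smallest weights repeatedly:
merge W(6) and Z(23): 29
merge 29 and V(59): 88
merge X(64) and T(79): 143
merge 88 and 143: 231
The encoded length is the sum of every internal node's weight: 29 + 88 + 143 + 231 = 491 bits.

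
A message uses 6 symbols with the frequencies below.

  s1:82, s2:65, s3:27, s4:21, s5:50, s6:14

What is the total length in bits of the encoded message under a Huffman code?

615

Merge the two smallest weights repeatedly:
merge s6(14) and s4(21): 35
merge s3(27) and 35: 62
merge s5(50) and 62: 112
merge s2(65) and s1(82): 147
merge 112 and 147: 259
Each symbol's bit-cost is frequency × depth; summing gives 615 bits (equivalently 35 + 62 + 112 + 147 + 259).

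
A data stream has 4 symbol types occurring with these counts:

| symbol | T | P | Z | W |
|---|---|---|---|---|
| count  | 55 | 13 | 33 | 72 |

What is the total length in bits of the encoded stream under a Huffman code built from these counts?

Greedily combine the two least-frequent nodes:
P(13) + Z(33) → 46
46 + T(55) → 101
W(72) + 101 → 173
Total encoded bits = sum of merged weights = 46 + 101 + 173 = 320.

320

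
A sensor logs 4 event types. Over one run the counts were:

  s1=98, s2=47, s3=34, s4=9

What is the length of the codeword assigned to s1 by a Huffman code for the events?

Huffman merges, smallest pair first:
merge s4(9) and s3(34): 43
merge 43 and s2(47): 90
merge 90 and s1(98): 188
s1 is a child of the root — depth 1, so its codeword is a single bit.

1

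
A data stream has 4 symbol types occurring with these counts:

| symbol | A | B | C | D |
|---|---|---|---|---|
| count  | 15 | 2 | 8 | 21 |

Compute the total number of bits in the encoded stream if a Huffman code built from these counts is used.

Build the Huffman tree bottom-up:
B(2) + C(8) → 10
10 + A(15) → 25
D(21) + 25 → 46
The encoded length is the sum of every internal node's weight: 10 + 25 + 46 = 81 bits.

81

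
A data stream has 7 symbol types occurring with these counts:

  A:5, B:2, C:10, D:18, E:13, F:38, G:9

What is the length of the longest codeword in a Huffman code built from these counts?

Merge the two lowest-weight nodes at each step:
B(2) + A(5) → 7
7 + G(9) → 16
C(10) + E(13) → 23
16 + D(18) → 34
23 + 34 → 57
F(38) + 57 → 95
The first pair merged (B, A) ends up deepest, at depth 5.

5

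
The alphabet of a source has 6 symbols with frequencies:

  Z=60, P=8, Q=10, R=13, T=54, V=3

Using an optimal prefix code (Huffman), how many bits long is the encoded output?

302

Build the Huffman tree bottom-up:
V(3) + P(8) → 11
Q(10) + 11 → 21
R(13) + 21 → 34
34 + T(54) → 88
Z(60) + 88 → 148
Total encoded bits = sum of merged weights = 11 + 21 + 34 + 88 + 148 = 302.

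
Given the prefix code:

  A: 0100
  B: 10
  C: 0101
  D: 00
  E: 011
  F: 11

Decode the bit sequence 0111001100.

Read left to right; each codeword is recognised as soon as it completes (prefix code):
  011→E | 10→B | 011→E | 00→D
Decoded message: EBED

EBED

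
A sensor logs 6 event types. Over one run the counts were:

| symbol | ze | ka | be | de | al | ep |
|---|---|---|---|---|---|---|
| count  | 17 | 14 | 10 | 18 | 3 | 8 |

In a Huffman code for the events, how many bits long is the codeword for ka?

2

Build the tree from the bottom:
merge al(3) and ep(8): 11
merge be(10) and 11: 21
merge ka(14) and ze(17): 31
merge de(18) and 21: 39
merge 31 and 39: 70
ka sits 2 levels below the root, so its codeword is 2 bits.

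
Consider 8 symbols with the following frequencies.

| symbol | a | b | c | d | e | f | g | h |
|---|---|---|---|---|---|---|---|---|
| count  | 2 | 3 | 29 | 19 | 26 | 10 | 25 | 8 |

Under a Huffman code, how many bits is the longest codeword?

Merge the two lowest-weight nodes at each step:
merge a(2) and b(3): 5
merge 5 and h(8): 13
merge f(10) and 13: 23
merge d(19) and 23: 42
merge g(25) and e(26): 51
merge c(29) and 42: 71
merge 51 and 71: 122
The rarest symbols sit at the bottom; the longest codeword is 6 bits.

6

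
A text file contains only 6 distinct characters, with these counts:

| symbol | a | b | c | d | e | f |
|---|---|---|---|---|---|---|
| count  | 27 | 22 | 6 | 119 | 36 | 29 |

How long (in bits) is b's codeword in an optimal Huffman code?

Huffman merges, smallest pair first:
merge c(6) and b(22): 28
merge a(27) and 28: 55
merge f(29) and e(36): 65
merge 55 and 65: 120
merge d(119) and 120: 239
b's leaf is at depth 4, giving a 4-bit codeword.

4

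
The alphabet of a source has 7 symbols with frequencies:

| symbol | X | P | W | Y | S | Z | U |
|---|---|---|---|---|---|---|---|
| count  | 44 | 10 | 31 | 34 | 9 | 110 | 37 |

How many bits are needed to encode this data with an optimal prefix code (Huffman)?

Build the Huffman tree bottom-up:
combine S(9), P(10) → 19
combine 19, W(31) → 50
combine Y(34), U(37) → 71
combine X(44), 50 → 94
combine 71, 94 → 165
combine Z(110), 165 → 275
Total encoded bits = sum of merged weights = 19 + 50 + 71 + 94 + 165 + 275 = 674.

674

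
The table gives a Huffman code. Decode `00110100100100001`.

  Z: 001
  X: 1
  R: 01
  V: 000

ZXRZZVR

Read left to right; each codeword is recognised as soon as it completes (prefix code):
  001→Z | 1→X | 01→R | 001→Z | 001→Z | 000→V | 01→R
Decoded message: ZXRZZVR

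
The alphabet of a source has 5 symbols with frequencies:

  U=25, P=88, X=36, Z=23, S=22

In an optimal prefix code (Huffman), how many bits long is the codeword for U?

Build the tree from the bottom:
merge S(22) and Z(23): 45
merge U(25) and X(36): 61
merge 45 and 61: 106
merge P(88) and 106: 194
U sits 3 levels below the root, so its codeword is 3 bits.

3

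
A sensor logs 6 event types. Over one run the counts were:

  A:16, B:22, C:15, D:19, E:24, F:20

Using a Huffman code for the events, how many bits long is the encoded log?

302

Build the Huffman tree bottom-up:
merge C(15) and A(16): 31
merge D(19) and F(20): 39
merge B(22) and E(24): 46
merge 31 and 39: 70
merge 46 and 70: 116
Each symbol's bit-cost is frequency × depth; summing gives 302 bits (equivalently 31 + 39 + 46 + 70 + 116).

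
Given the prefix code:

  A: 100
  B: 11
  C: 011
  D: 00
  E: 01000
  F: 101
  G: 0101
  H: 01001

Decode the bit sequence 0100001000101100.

Read left to right; each codeword is recognised as soon as it completes (prefix code):
  01000→E | 01000→E | 101→F | 100→A
Decoded message: EEFA

EEFA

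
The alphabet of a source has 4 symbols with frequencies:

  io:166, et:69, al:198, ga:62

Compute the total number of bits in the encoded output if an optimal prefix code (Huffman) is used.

923

Build the Huffman tree bottom-up:
ga(62) + et(69) → 131
131 + io(166) → 297
al(198) + 297 → 495
Total encoded bits = sum of merged weights = 131 + 297 + 495 = 923.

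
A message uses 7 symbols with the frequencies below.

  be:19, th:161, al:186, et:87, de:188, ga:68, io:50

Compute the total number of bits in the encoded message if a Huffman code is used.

Build the Huffman tree bottom-up:
be(19) + io(50) → 69
ga(68) + 69 → 137
et(87) + 137 → 224
th(161) + al(186) → 347
de(188) + 224 → 412
347 + 412 → 759
Each symbol's bit-cost is frequency × depth; summing gives 1948 bits (equivalently 69 + 137 + 224 + 347 + 412 + 759).

1948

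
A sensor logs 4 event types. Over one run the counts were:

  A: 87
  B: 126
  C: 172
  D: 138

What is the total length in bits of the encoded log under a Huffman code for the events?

Build the Huffman tree bottom-up:
combine A(87), B(126) → 213
combine D(138), C(172) → 310
combine 213, 310 → 523
Total encoded bits = sum of merged weights = 213 + 310 + 523 = 1046.

1046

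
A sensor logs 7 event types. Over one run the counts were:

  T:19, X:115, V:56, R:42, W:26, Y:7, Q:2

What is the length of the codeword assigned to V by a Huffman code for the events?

2

Huffman merges, smallest pair first:
combine Q(2), Y(7) → 9
combine 9, T(19) → 28
combine W(26), 28 → 54
combine R(42), 54 → 96
combine V(56), 96 → 152
combine X(115), 152 → 267
V sits 2 levels below the root, so its codeword is 2 bits.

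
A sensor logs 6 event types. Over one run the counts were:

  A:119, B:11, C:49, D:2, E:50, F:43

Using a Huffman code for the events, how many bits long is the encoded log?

Build the Huffman tree bottom-up:
D(2) + B(11) → 13
13 + F(43) → 56
C(49) + E(50) → 99
56 + 99 → 155
A(119) + 155 → 274
The encoded length is the sum of every internal node's weight: 13 + 56 + 99 + 155 + 274 = 597 bits.

597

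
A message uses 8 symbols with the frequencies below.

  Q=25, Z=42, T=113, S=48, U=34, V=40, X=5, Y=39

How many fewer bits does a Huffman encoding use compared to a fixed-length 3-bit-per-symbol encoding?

Fixed-length: 3 bits × 346 symbols = 1038 bits.
Huffman merges:
merge X(5) and Q(25): 30
merge 30 and U(34): 64
merge Y(39) and V(40): 79
merge Z(42) and S(48): 90
merge 64 and 79: 143
merge 90 and T(113): 203
merge 143 and 203: 346
Huffman total = 30 + 64 + 79 + 90 + 143 + 203 + 346 = 955 bits.
Saving = 1038 − 955 = 83 bits.

83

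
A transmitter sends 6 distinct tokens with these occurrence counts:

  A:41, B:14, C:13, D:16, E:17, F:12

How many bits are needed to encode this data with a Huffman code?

281

Build the Huffman tree bottom-up:
combine F(12), C(13) → 25
combine B(14), D(16) → 30
combine E(17), 25 → 42
combine 30, A(41) → 71
combine 42, 71 → 113
Each symbol's bit-cost is frequency × depth; summing gives 281 bits (equivalently 25 + 30 + 42 + 71 + 113).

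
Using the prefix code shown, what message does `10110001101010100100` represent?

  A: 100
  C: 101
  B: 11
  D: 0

Read left to right; each codeword is recognised as soon as it completes (prefix code):
  101→C | 100→A | 0→D | 11→B | 0→D | 101→C | 0→D | 100→A | 100→A
Decoded message: CADBDCDAA

CADBDCDAA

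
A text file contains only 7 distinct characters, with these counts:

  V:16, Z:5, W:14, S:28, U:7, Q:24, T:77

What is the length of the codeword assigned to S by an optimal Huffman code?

3

Repeatedly merge the two smallest:
merge Z(5) and U(7): 12
merge 12 and W(14): 26
merge V(16) and Q(24): 40
merge 26 and S(28): 54
merge 40 and 54: 94
merge T(77) and 94: 171
S's leaf is at depth 3, giving a 3-bit codeword.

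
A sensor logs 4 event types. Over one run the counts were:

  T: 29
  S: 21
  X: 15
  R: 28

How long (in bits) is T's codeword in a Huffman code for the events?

2

Huffman merges, smallest pair first:
X(15) + S(21) → 36
R(28) + T(29) → 57
36 + 57 → 93
T's leaf is at depth 2, giving a 2-bit codeword.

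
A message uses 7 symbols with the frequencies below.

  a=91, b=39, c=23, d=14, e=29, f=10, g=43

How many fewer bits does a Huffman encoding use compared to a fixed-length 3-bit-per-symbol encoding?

Fixed-length: 3 bits × 249 symbols = 747 bits.
Huffman merges:
combine f(10), d(14) → 24
combine c(23), 24 → 47
combine e(29), b(39) → 68
combine g(43), 47 → 90
combine 68, 90 → 158
combine a(91), 158 → 249
Huffman total = 24 + 47 + 68 + 90 + 158 + 249 = 636 bits.
Saving = 747 − 636 = 111 bits.

111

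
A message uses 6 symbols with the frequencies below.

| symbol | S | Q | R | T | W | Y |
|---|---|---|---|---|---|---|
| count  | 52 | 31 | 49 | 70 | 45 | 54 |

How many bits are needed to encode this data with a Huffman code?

Merge the two smallest weights repeatedly:
Q(31) + W(45) → 76
R(49) + S(52) → 101
Y(54) + T(70) → 124
76 + 101 → 177
124 + 177 → 301
The encoded length is the sum of every internal node's weight: 76 + 101 + 124 + 177 + 301 = 779 bits.

779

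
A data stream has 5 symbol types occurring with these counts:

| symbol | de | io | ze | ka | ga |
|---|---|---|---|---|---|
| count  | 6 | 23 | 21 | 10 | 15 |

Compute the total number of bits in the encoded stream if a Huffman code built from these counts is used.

166

Build the Huffman tree bottom-up:
combine de(6), ka(10) → 16
combine ga(15), 16 → 31
combine ze(21), io(23) → 44
combine 31, 44 → 75
The encoded length is the sum of every internal node's weight: 16 + 31 + 44 + 75 = 166 bits.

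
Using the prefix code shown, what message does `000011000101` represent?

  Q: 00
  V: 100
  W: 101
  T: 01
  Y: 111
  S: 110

Read left to right; each codeword is recognised as soon as it completes (prefix code):
  00→Q | 00→Q | 110→S | 00→Q | 101→W
Decoded message: QQSQW

QQSQW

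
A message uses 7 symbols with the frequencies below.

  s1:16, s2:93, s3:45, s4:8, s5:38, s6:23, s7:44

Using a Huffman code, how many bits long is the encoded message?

686

Greedily combine the two least-frequent nodes:
s4(8) + s1(16) → 24
s6(23) + 24 → 47
s5(38) + s7(44) → 82
s3(45) + 47 → 92
82 + 92 → 174
s2(93) + 174 → 267
The encoded length is the sum of every internal node's weight: 24 + 47 + 82 + 92 + 174 + 267 = 686 bits.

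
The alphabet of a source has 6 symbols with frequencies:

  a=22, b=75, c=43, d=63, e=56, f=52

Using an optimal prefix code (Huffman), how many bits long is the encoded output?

795

Merge the two smallest weights repeatedly:
merge a(22) and c(43): 65
merge f(52) and e(56): 108
merge d(63) and 65: 128
merge b(75) and 108: 183
merge 128 and 183: 311
Each symbol's bit-cost is frequency × depth; summing gives 795 bits (equivalently 65 + 108 + 128 + 183 + 311).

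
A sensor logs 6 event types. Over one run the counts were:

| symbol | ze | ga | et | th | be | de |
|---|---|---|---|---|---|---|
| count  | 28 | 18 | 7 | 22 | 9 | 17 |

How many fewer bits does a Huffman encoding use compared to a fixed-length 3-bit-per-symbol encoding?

52

Fixed-length: 3 bits × 101 symbols = 303 bits.
Huffman merges:
merge et(7) and be(9): 16
merge 16 and de(17): 33
merge ga(18) and th(22): 40
merge ze(28) and 33: 61
merge 40 and 61: 101
Huffman total = 16 + 33 + 40 + 61 + 101 = 251 bits.
Saving = 303 − 251 = 52 bits.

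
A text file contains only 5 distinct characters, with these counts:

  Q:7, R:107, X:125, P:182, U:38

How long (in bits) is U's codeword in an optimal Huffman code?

4

Build the tree from the bottom:
Q(7) + U(38) → 45
45 + R(107) → 152
X(125) + 152 → 277
P(182) + 277 → 459
The subtree containing U is merged 4 times, so code length = 4.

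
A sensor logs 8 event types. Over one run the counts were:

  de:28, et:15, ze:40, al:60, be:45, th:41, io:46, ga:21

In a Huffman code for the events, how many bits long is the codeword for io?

3

Huffman merges, smallest pair first:
combine et(15), ga(21) → 36
combine de(28), 36 → 64
combine ze(40), th(41) → 81
combine be(45), io(46) → 91
combine al(60), 64 → 124
combine 81, 91 → 172
combine 124, 172 → 296
The subtree containing io is merged 3 times, so code length = 3.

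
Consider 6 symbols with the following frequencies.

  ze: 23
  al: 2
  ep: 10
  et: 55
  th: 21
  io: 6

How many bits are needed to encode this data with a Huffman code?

244

Merge the two smallest weights repeatedly:
al(2) + io(6) → 8
8 + ep(10) → 18
18 + th(21) → 39
ze(23) + 39 → 62
et(55) + 62 → 117
Each symbol's bit-cost is frequency × depth; summing gives 244 bits (equivalently 8 + 18 + 39 + 62 + 117).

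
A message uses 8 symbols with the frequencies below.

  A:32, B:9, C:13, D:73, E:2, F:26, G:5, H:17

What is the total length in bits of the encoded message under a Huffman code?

437

Build the Huffman tree bottom-up:
merge E(2) and G(5): 7
merge 7 and B(9): 16
merge C(13) and 16: 29
merge H(17) and F(26): 43
merge 29 and A(32): 61
merge 43 and 61: 104
merge D(73) and 104: 177
Each symbol's bit-cost is frequency × depth; summing gives 437 bits (equivalently 7 + 16 + 29 + 43 + 61 + 104 + 177).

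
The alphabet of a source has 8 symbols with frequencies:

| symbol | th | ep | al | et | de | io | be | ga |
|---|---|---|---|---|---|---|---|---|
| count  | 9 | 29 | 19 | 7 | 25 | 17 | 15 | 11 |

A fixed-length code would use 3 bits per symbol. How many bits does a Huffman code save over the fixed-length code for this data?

Fixed-length: 3 bits × 132 symbols = 396 bits.
Huffman merges:
combine et(7), th(9) → 16
combine ga(11), be(15) → 26
combine 16, io(17) → 33
combine al(19), de(25) → 44
combine 26, ep(29) → 55
combine 33, 44 → 77
combine 55, 77 → 132
Huffman total = 16 + 26 + 33 + 44 + 55 + 77 + 132 = 383 bits.
Saving = 396 − 383 = 13 bits.

13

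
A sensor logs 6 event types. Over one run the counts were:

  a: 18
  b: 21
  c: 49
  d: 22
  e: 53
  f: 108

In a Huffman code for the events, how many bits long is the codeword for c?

3

Build the tree from the bottom:
a(18) + b(21) → 39
d(22) + 39 → 61
c(49) + e(53) → 102
61 + 102 → 163
f(108) + 163 → 271
c sits 3 levels below the root, so its codeword is 3 bits.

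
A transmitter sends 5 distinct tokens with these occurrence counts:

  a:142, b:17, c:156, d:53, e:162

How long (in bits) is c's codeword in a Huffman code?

Huffman merges, smallest pair first:
combine b(17), d(53) → 70
combine 70, a(142) → 212
combine c(156), e(162) → 318
combine 212, 318 → 530
c's leaf is at depth 2, giving a 2-bit codeword.

2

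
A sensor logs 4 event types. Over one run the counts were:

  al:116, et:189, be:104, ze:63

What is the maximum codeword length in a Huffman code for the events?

Merge the two lowest-weight nodes at each step:
combine ze(63), be(104) → 167
combine al(116), 167 → 283
combine et(189), 283 → 472
The rarest symbols sit at the bottom; the longest codeword is 3 bits.

3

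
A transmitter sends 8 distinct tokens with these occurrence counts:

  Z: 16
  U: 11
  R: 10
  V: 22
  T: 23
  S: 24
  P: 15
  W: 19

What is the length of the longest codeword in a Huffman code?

Merge the two lowest-weight nodes at each step:
merge R(10) and U(11): 21
merge P(15) and Z(16): 31
merge W(19) and 21: 40
merge V(22) and T(23): 45
merge S(24) and 31: 55
merge 40 and 45: 85
merge 55 and 85: 140
The rarest symbols sit at the bottom; the longest codeword is 4 bits.

4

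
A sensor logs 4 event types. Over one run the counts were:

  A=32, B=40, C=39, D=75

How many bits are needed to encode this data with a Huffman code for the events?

Merge the two smallest weights repeatedly:
A(32) + C(39) → 71
B(40) + 71 → 111
D(75) + 111 → 186
The encoded length is the sum of every internal node's weight: 71 + 111 + 186 = 368 bits.

368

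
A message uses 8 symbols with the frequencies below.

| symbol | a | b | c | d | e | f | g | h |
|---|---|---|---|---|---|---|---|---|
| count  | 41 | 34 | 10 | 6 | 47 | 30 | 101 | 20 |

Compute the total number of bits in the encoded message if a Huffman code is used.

Build the Huffman tree bottom-up:
d(6) + c(10) → 16
16 + h(20) → 36
f(30) + b(34) → 64
36 + a(41) → 77
e(47) + 64 → 111
77 + g(101) → 178
111 + 178 → 289
Each symbol's bit-cost is frequency × depth; summing gives 771 bits (equivalently 16 + 36 + 64 + 77 + 111 + 178 + 289).

771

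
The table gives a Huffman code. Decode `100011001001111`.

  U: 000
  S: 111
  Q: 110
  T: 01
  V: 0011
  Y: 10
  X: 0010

YVXTS

Read left to right; each codeword is recognised as soon as it completes (prefix code):
  10→Y | 0011→V | 0010→X | 01→T | 111→S
Decoded message: YVXTS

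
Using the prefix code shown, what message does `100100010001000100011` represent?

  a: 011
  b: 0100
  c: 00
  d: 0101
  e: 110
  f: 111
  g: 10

Read left to right; each codeword is recognised as soon as it completes (prefix code):
  10→g | 0100→b | 0100→b | 0100→b | 0100→b | 011→a
Decoded message: gbbbba

gbbbba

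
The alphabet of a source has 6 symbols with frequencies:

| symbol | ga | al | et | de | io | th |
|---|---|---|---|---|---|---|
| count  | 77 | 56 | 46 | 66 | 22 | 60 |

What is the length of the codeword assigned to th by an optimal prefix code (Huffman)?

3

Repeatedly merge the two smallest:
combine io(22), et(46) → 68
combine al(56), th(60) → 116
combine de(66), 68 → 134
combine ga(77), 116 → 193
combine 134, 193 → 327
th sits 3 levels below the root, so its codeword is 3 bits.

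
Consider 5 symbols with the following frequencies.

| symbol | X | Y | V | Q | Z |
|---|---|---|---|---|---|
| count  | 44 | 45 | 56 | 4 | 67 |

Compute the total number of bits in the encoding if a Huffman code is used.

Build the Huffman tree bottom-up:
combine Q(4), X(44) → 48
combine Y(45), 48 → 93
combine V(56), Z(67) → 123
combine 93, 123 → 216
The encoded length is the sum of every internal node's weight: 48 + 93 + 123 + 216 = 480 bits.

480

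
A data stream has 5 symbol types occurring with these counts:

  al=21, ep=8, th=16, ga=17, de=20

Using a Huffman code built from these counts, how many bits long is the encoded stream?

188

Merge the two smallest weights repeatedly:
ep(8) + th(16) → 24
ga(17) + de(20) → 37
al(21) + 24 → 45
37 + 45 → 82
Each symbol's bit-cost is frequency × depth; summing gives 188 bits (equivalently 24 + 37 + 45 + 82).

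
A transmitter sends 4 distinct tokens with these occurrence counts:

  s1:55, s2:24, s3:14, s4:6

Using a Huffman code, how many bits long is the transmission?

Greedily combine the two least-frequent nodes:
s4(6) + s3(14) → 20
20 + s2(24) → 44
44 + s1(55) → 99
Each symbol's bit-cost is frequency × depth; summing gives 163 bits (equivalently 20 + 44 + 99).

163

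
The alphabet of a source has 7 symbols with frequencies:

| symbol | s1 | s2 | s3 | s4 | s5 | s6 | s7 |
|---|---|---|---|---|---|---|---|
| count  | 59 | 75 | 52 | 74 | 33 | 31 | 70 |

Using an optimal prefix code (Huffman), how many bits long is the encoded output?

1097

Build the Huffman tree bottom-up:
merge s6(31) and s5(33): 64
merge s3(52) and s1(59): 111
merge 64 and s7(70): 134
merge s4(74) and s2(75): 149
merge 111 and 134: 245
merge 149 and 245: 394
Each symbol's bit-cost is frequency × depth; summing gives 1097 bits (equivalently 64 + 111 + 134 + 149 + 245 + 394).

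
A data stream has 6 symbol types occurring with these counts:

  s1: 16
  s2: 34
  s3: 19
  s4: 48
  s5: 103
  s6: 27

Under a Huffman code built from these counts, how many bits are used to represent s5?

Repeatedly merge the two smallest:
s1(16) + s3(19) → 35
s6(27) + s2(34) → 61
35 + s4(48) → 83
61 + 83 → 144
s5(103) + 144 → 247
s5 is merged only at the final step, so code length = 1.

1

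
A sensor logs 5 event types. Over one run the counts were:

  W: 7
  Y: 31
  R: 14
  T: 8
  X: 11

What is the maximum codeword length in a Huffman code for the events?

Merge the two lowest-weight nodes at each step:
merge W(7) and T(8): 15
merge X(11) and R(14): 25
merge 15 and 25: 40
merge Y(31) and 40: 71
The first pair merged (W, T) ends up deepest, at depth 3.

3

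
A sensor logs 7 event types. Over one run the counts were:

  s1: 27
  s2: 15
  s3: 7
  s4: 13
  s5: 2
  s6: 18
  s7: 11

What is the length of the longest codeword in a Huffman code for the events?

Merge the two lowest-weight nodes at each step:
merge s5(2) and s3(7): 9
merge 9 and s7(11): 20
merge s4(13) and s2(15): 28
merge s6(18) and 20: 38
merge s1(27) and 28: 55
merge 38 and 55: 93
The rarest symbols sit at the bottom; the longest codeword is 4 bits.

4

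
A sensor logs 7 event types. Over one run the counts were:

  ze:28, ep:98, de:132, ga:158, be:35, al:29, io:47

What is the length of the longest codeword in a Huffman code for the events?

Merge the two lowest-weight nodes at each step:
combine ze(28), al(29) → 57
combine be(35), io(47) → 82
combine 57, 82 → 139
combine ep(98), de(132) → 230
combine 139, ga(158) → 297
combine 230, 297 → 527
The first pair merged (ze, al) ends up deepest, at depth 4.

4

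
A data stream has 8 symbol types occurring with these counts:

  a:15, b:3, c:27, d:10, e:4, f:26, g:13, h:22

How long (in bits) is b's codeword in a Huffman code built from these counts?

Repeatedly merge the two smallest:
b(3) + e(4) → 7
7 + d(10) → 17
g(13) + a(15) → 28
17 + h(22) → 39
f(26) + c(27) → 53
28 + 39 → 67
53 + 67 → 120
b sits 5 levels below the root, so its codeword is 5 bits.

5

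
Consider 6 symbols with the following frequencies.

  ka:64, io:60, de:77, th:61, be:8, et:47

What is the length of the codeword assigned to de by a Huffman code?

Build the tree from the bottom:
combine be(8), et(47) → 55
combine 55, io(60) → 115
combine th(61), ka(64) → 125
combine de(77), 115 → 192
combine 125, 192 → 317
de sits 2 levels below the root, so its codeword is 2 bits.

2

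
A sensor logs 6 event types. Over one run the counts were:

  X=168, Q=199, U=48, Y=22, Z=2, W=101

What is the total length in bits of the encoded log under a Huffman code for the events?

1150

Merge the two smallest weights repeatedly:
Z(2) + Y(22) → 24
24 + U(48) → 72
72 + W(101) → 173
X(168) + 173 → 341
Q(199) + 341 → 540
The encoded length is the sum of every internal node's weight: 24 + 72 + 173 + 341 + 540 = 1150 bits.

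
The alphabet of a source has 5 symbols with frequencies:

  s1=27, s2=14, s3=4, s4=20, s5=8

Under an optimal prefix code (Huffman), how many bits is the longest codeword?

Merge the two lowest-weight nodes at each step:
combine s3(4), s5(8) → 12
combine 12, s2(14) → 26
combine s4(20), 26 → 46
combine s1(27), 46 → 73
The rarest symbols sit at the bottom; the longest codeword is 4 bits.

4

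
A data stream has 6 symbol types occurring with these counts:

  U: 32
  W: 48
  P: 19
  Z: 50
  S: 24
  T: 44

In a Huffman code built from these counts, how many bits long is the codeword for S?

Huffman merges, smallest pair first:
combine P(19), S(24) → 43
combine U(32), 43 → 75
combine T(44), W(48) → 92
combine Z(50), 75 → 125
combine 92, 125 → 217
S's leaf is at depth 4, giving a 4-bit codeword.

4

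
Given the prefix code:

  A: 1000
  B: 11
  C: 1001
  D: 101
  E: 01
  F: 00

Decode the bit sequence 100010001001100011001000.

AACABFA

Read left to right; each codeword is recognised as soon as it completes (prefix code):
  1000→A | 1000→A | 1001→C | 1000→A | 11→B | 00→F | 1000→A
Decoded message: AACABFA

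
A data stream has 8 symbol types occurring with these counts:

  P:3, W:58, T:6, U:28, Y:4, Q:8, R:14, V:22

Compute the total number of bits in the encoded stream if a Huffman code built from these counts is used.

Merge the two smallest weights repeatedly:
combine P(3), Y(4) → 7
combine T(6), 7 → 13
combine Q(8), 13 → 21
combine R(14), 21 → 35
combine V(22), U(28) → 50
combine 35, 50 → 85
combine W(58), 85 → 143
The encoded length is the sum of every internal node's weight: 7 + 13 + 21 + 35 + 50 + 85 + 143 = 354 bits.

354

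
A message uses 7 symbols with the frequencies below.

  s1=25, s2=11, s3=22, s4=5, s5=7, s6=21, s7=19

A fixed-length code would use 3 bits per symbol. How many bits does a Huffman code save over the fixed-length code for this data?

Fixed-length: 3 bits × 110 symbols = 330 bits.
Huffman merges:
merge s4(5) and s5(7): 12
merge s2(11) and 12: 23
merge s7(19) and s6(21): 40
merge s3(22) and 23: 45
merge s1(25) and 40: 65
merge 45 and 65: 110
Huffman total = 12 + 23 + 40 + 45 + 65 + 110 = 295 bits.
Saving = 330 − 295 = 35 bits.

35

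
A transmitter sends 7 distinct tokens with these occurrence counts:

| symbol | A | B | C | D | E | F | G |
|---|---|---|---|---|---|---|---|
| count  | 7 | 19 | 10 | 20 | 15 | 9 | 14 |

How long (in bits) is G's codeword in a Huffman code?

3

Repeatedly merge the two smallest:
merge A(7) and F(9): 16
merge C(10) and G(14): 24
merge E(15) and 16: 31
merge B(19) and D(20): 39
merge 24 and 31: 55
merge 39 and 55: 94
G sits 3 levels below the root, so its codeword is 3 bits.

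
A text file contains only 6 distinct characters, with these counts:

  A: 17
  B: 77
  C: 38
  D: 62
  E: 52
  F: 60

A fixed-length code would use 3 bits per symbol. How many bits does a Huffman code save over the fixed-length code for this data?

144

Fixed-length: 3 bits × 306 symbols = 918 bits.
Huffman merges:
A(17) + C(38) → 55
E(52) + 55 → 107
F(60) + D(62) → 122
B(77) + 107 → 184
122 + 184 → 306
Huffman total = 55 + 107 + 122 + 184 + 306 = 774 bits.
Saving = 918 − 774 = 144 bits.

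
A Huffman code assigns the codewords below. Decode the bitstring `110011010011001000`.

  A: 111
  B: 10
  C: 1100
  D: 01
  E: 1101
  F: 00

CEFCBF

Read left to right; each codeword is recognised as soon as it completes (prefix code):
  1100→C | 1101→E | 00→F | 1100→C | 10→B | 00→F
Decoded message: CEFCBF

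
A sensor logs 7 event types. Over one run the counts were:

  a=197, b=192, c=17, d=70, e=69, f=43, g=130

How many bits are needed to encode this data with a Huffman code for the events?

Build the Huffman tree bottom-up:
c(17) + f(43) → 60
60 + e(69) → 129
d(70) + 129 → 199
g(130) + b(192) → 322
a(197) + 199 → 396
322 + 396 → 718
Total encoded bits = sum of merged weights = 60 + 129 + 199 + 322 + 396 + 718 = 1824.

1824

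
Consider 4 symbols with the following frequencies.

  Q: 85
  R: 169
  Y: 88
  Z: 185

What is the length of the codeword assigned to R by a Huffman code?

Repeatedly merge the two smallest:
combine Q(85), Y(88) → 173
combine R(169), 173 → 342
combine Z(185), 342 → 527
The subtree containing R is merged 2 times, so code length = 2.

2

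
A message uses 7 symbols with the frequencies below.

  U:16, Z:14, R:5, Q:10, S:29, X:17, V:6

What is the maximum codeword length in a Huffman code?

4

Merge the two lowest-weight nodes at each step:
combine R(5), V(6) → 11
combine Q(10), 11 → 21
combine Z(14), U(16) → 30
combine X(17), 21 → 38
combine S(29), 30 → 59
combine 38, 59 → 97
The rarest symbols sit at the bottom; the longest codeword is 4 bits.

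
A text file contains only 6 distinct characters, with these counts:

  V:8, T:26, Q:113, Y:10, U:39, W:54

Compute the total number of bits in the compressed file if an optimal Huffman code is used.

Merge the two smallest weights repeatedly:
merge V(8) and Y(10): 18
merge 18 and T(26): 44
merge U(39) and 44: 83
merge W(54) and 83: 137
merge Q(113) and 137: 250
Each symbol's bit-cost is frequency × depth; summing gives 532 bits (equivalently 18 + 44 + 83 + 137 + 250).

532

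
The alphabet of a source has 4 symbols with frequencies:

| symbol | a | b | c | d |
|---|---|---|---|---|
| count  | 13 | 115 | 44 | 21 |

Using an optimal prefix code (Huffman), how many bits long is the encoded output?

305

Build the Huffman tree bottom-up:
merge a(13) and d(21): 34
merge 34 and c(44): 78
merge 78 and b(115): 193
The encoded length is the sum of every internal node's weight: 34 + 78 + 193 = 305 bits.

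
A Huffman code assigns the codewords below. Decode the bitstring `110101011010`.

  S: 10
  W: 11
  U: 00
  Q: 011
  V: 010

WVSWV

Read left to right; each codeword is recognised as soon as it completes (prefix code):
  11→W | 010→V | 10→S | 11→W | 010→V
Decoded message: WVSWV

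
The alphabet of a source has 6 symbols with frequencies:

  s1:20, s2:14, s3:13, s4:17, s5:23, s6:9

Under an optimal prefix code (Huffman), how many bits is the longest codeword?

Merge the two lowest-weight nodes at each step:
merge s6(9) and s3(13): 22
merge s2(14) and s4(17): 31
merge s1(20) and 22: 42
merge s5(23) and 31: 54
merge 42 and 54: 96
Maximum depth reached is 3.

3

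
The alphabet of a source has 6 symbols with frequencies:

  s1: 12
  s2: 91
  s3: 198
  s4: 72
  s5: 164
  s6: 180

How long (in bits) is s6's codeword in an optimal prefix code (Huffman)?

Repeatedly merge the two smallest:
combine s1(12), s4(72) → 84
combine 84, s2(91) → 175
combine s5(164), 175 → 339
combine s6(180), s3(198) → 378
combine 339, 378 → 717
The subtree containing s6 is merged 2 times, so code length = 2.

2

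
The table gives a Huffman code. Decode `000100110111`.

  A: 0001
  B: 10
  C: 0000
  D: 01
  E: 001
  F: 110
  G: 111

Read left to right; each codeword is recognised as soon as it completes (prefix code):
  0001→A | 001→E | 10→B | 111→G
Decoded message: AEBG

AEBG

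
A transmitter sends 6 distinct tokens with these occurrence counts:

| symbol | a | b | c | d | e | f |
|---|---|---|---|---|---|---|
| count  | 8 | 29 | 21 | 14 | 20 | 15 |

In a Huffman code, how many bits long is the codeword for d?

3

Build the tree from the bottom:
a(8) + d(14) → 22
f(15) + e(20) → 35
c(21) + 22 → 43
b(29) + 35 → 64
43 + 64 → 107
The subtree containing d is merged 3 times, so code length = 3.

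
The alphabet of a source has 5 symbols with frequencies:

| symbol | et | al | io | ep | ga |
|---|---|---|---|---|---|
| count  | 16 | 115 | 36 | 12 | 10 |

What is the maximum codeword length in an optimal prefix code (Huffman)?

4

Merge the two lowest-weight nodes at each step:
combine ga(10), ep(12) → 22
combine et(16), 22 → 38
combine io(36), 38 → 74
combine 74, al(115) → 189
The first pair merged (ga, ep) ends up deepest, at depth 4.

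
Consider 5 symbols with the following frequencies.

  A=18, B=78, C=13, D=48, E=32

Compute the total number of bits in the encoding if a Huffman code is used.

Build the Huffman tree bottom-up:
merge C(13) and A(18): 31
merge 31 and E(32): 63
merge D(48) and 63: 111
merge B(78) and 111: 189
Total encoded bits = sum of merged weights = 31 + 63 + 111 + 189 = 394.

394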